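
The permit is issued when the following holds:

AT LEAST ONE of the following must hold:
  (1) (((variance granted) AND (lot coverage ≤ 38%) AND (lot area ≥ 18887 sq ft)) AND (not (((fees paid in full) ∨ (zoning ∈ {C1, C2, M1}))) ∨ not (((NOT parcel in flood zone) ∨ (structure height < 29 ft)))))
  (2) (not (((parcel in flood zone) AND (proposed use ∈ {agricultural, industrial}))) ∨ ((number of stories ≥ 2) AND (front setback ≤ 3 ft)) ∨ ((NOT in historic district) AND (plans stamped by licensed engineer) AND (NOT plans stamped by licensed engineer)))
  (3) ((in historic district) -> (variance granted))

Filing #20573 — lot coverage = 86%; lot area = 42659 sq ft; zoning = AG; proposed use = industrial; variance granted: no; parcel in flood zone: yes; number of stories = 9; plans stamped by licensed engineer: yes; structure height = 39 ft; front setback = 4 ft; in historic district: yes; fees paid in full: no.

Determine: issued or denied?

Atomic conditions:
  variance granted: no → false
  lot coverage ≤ 38%: 86 ≤ 38 is false
  lot area ≥ 18887 sq ft: 42659 ≥ 18887 is true
  fees paid in full: no → false
  zoning ∈ {C1, C2, M1}: AG is not in the set → false
  NOT parcel in flood zone: yes → false
  structure height < 29 ft: 39 < 29 is false
  parcel in flood zone: yes → true
  proposed use ∈ {agricultural, industrial}: industrial is in the set → true
  number of stories ≥ 2: 9 ≥ 2 is true
  front setback ≤ 3 ft: 4 ≤ 3 is false
  NOT in historic district: yes → false
  plans stamped by licensed engineer: yes → true
  NOT plans stamped by licensed engineer: yes → false
  in historic district: yes → true
Combine:
[1.1] false AND false AND true = false
[1.2.1.1] false OR false = false
[1.2.1] NOT false = true
[1.2.2.1] false OR false = false
[1.2.2] NOT false = true
[1.2] true OR true = true
[1] false AND true = false
[2.1.1] true AND true = true
[2.1] NOT true = false
[2.2] true AND false = false
[2.3] false AND true AND false = false
[2] false OR false OR false = false
[3] true → false = false
[root] false OR false OR false = false
Overall: false → denied

Denied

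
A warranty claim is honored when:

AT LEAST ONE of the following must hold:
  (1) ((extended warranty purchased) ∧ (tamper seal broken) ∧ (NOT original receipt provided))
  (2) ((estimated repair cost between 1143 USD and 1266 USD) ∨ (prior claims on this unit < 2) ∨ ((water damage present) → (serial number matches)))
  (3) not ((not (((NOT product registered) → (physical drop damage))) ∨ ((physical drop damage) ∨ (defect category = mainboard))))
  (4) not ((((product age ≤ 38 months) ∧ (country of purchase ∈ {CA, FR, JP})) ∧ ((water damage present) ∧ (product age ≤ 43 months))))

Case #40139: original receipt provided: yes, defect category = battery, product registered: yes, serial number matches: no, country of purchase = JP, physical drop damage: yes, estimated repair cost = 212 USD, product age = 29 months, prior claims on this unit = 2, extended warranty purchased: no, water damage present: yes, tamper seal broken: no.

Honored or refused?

Refused

Atomic conditions:
  extended warranty purchased: no → false
  tamper seal broken: no → false
  NOT original receipt provided: yes → false
  estimated repair cost between 1143 USD and 1266 USD: 212 in [1143, 1266] is false
  prior claims on this unit < 2: 2 < 2 is false
  water damage present: yes → true
  serial number matches: no → false
  NOT product registered: yes → false
  physical drop damage: yes → true
  defect category = mainboard: battery == mainboard is false
  product age ≤ 38 months: 29 ≤ 38 is true
  country of purchase ∈ {CA, FR, JP}: JP is in the set → true
  product age ≤ 43 months: 29 ≤ 43 is true
Combine:
[1] false AND false AND false = false
[2.3] true → false = false
[2] false OR false OR false = false
[3.1.1.1] false → true (antecedent false ⇒ implication holds) = true
[3.1.1] NOT true = false
[3.1.2] true OR false = true
[3.1] false OR true = true
[3] NOT true = false
[4.1.1] true AND true = true
[4.1.2] true AND true = true
[4.1] true AND true = true
[4] NOT true = false
[root] false OR false OR false OR false = false
Overall: false → refused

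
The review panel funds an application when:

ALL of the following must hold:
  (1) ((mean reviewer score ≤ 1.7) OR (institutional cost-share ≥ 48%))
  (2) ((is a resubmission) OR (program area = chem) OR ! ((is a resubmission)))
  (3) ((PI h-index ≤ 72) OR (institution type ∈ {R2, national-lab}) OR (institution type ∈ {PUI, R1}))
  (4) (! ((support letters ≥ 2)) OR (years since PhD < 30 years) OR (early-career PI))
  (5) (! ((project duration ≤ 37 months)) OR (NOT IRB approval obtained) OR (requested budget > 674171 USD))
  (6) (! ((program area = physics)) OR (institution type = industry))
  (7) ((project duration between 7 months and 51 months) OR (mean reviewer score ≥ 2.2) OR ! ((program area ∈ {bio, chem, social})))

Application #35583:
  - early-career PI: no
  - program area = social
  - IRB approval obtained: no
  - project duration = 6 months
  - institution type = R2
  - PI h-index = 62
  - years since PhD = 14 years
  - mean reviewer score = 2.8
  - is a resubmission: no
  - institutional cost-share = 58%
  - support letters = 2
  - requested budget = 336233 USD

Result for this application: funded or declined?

Funded

Atomic conditions:
  mean reviewer score ≤ 1.7: 2.8 ≤ 1.7 is false
  institutional cost-share ≥ 48%: 58 ≥ 48 is true
  is a resubmission: no → false
  program area = chem: social == chem is false
  PI h-index ≤ 72: 62 ≤ 72 is true
  institution type ∈ {R2, national-lab}: R2 is in the set → true
  institution type ∈ {PUI, R1}: R2 is not in the set → false
  support letters ≥ 2: 2 ≥ 2 is true
  years since PhD < 30 years: 14 < 30 is true
  early-career PI: no → false
  project duration ≤ 37 months: 6 ≤ 37 is true
  NOT IRB approval obtained: no → true
  requested budget > 674171 USD: 336233 > 674171 is false
  program area = physics: social == physics is false
  institution type = industry: R2 == industry is false
  project duration between 7 months and 51 months: 6 in [7, 51] is false
  mean reviewer score ≥ 2.2: 2.8 ≥ 2.2 is true
  program area ∈ {bio, chem, social}: social is in the set → true
Combine:
[1] false OR true = true
[2.3] NOT false = true
[2] false OR false OR true = true
[3] true OR true OR false = true
[4.1] NOT true = false
[4] false OR true OR false = true
[5.1] NOT true = false
[5] false OR true OR false = true
[6.1] NOT false = true
[6] true OR false = true
[7.3] NOT true = false
[7] false OR true OR false = true
[root] true AND true AND true AND true AND true AND true AND true = true
Overall: true → funded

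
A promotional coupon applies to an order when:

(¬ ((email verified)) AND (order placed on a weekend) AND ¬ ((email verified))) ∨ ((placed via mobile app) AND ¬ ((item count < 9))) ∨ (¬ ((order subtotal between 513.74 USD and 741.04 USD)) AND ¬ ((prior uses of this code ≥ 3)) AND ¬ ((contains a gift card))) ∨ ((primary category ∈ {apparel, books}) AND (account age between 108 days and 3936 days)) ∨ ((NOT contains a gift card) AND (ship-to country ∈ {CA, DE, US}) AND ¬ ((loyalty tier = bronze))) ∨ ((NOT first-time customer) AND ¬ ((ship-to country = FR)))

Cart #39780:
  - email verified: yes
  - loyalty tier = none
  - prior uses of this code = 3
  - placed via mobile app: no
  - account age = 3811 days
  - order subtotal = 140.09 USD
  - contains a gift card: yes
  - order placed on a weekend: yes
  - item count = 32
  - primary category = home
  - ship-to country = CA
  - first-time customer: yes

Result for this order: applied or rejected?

Atomic conditions:
  email verified: yes → true
  order placed on a weekend: yes → true
  placed via mobile app: no → false
  item count < 9: 32 < 9 is false
  order subtotal between 513.74 USD and 741.04 USD: 140.09 in [513.74, 741.04] is false
  prior uses of this code ≥ 3: 3 ≥ 3 is true
  contains a gift card: yes → true
  primary category ∈ {apparel, books}: home is not in the set → false
  account age between 108 days and 3936 days: 3811 in [108, 3936] is true
  NOT contains a gift card: yes → false
  ship-to country ∈ {CA, DE, US}: CA is in the set → true
  loyalty tier = bronze: none == bronze is false
  NOT first-time customer: yes → false
  ship-to country = FR: CA == FR is false
Combine:
[1.1] NOT true = false
[1.3] NOT true = false
[1] false AND true AND false = false
[2.2] NOT false = true
[2] false AND true = false
[3.1] NOT false = true
[3.2] NOT true = false
[3.3] NOT true = false
[3] true AND false AND false = false
[4] false AND true = false
[5.3] NOT false = true
[5] false AND true AND true = false
[6.2] NOT false = true
[6] false AND true = false
[root] false OR false OR false OR false OR false OR false = false
Overall: false → rejected

Rejected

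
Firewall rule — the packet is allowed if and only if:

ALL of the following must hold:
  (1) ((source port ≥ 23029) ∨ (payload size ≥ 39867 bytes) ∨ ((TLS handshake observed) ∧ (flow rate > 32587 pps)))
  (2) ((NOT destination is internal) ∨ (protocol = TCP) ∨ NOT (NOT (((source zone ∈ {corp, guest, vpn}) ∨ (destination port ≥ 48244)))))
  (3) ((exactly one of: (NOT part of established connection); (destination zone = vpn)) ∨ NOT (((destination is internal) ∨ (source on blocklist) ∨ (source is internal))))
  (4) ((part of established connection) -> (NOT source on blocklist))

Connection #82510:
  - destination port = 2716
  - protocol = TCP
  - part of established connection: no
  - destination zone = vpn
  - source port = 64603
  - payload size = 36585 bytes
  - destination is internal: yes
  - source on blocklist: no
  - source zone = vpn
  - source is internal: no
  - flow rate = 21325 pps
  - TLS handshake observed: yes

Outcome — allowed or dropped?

Dropped

Atomic conditions:
  source port ≥ 23029: 64603 ≥ 23029 is true
  payload size ≥ 39867 bytes: 36585 ≥ 39867 is false
  TLS handshake observed: yes → true
  flow rate > 32587 pps: 21325 > 32587 is false
  NOT destination is internal: yes → false
  protocol = TCP: TCP == TCP is true
  source zone ∈ {corp, guest, vpn}: vpn is in the set → true
  destination port ≥ 48244: 2716 ≥ 48244 is false
  NOT part of established connection: no → true
  destination zone = vpn: vpn == vpn is true
  destination is internal: yes → true
  source on blocklist: no → false
  source is internal: no → false
  part of established connection: no → false
  NOT source on blocklist: no → true
Combine:
[1.3] true AND false = false
[1] true OR false OR false = true
[2.3.1.1] true OR false = true
[2.3.1] NOT true = false
[2.3] NOT false = true
[2] false OR true OR true = true
[3.1] exactly-one(true, true) = false
[3.2.1] true OR false OR false = true
[3.2] NOT true = false
[3] false OR false = false
[4] false → true (antecedent false ⇒ implication holds) = true
[root] true AND true AND false AND true = false
Overall: false → dropped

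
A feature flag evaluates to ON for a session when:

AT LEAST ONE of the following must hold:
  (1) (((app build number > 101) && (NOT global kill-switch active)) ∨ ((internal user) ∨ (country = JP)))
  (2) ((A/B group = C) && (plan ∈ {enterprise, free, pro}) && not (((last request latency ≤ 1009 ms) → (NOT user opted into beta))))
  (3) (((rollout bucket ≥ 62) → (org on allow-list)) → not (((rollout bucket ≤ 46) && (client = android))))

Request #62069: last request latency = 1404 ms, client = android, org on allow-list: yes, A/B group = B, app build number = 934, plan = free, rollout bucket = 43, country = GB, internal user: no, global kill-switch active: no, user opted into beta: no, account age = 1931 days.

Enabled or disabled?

Enabled

Atomic conditions:
  app build number > 101: 934 > 101 is true
  NOT global kill-switch active: no → true
  internal user: no → false
  country = JP: GB == JP is false
  A/B group = C: B == C is false
  plan ∈ {enterprise, free, pro}: free is in the set → true
  last request latency ≤ 1009 ms: 1404 ≤ 1009 is false
  NOT user opted into beta: no → true
  rollout bucket ≥ 62: 43 ≥ 62 is false
  org on allow-list: yes → true
  rollout bucket ≤ 46: 43 ≤ 46 is true
  client = android: android == android is true
Combine:
[1.1] true AND true = true
[1.2] false OR false = false
[1] true OR false = true
[2.3.1] false → true (antecedent false ⇒ implication holds) = true
[2.3] NOT true = false
[2] false AND true AND false = false
[3.1] false → true (antecedent false ⇒ implication holds) = true
[3.2.1] true AND true = true
[3.2] NOT true = false
[3] true → false = false
[root] true OR false OR false = true
Overall: true → enabled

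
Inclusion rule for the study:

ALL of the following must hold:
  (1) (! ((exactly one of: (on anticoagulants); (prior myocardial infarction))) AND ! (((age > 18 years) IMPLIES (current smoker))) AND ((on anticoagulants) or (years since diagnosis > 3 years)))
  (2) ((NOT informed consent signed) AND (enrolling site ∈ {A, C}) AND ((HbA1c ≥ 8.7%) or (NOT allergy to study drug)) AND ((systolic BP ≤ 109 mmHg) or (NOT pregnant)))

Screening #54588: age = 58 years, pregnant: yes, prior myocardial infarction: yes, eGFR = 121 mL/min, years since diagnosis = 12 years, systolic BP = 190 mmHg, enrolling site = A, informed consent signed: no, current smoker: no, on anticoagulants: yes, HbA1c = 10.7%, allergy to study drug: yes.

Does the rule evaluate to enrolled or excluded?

Excluded

Atomic conditions:
  on anticoagulants: yes → true
  prior myocardial infarction: yes → true
  age > 18 years: 58 > 18 is true
  current smoker: no → false
  years since diagnosis > 3 years: 12 > 3 is true
  NOT informed consent signed: no → true
  enrolling site ∈ {A, C}: A is in the set → true
  HbA1c ≥ 8.7%: 10.7 ≥ 8.7 is true
  NOT allergy to study drug: yes → false
  systolic BP ≤ 109 mmHg: 190 ≤ 109 is false
  NOT pregnant: yes → false
Combine:
[1.1.1] exactly-one(true, true) = false
[1.1] NOT false = true
[1.2.1] true → false = false
[1.2] NOT false = true
[1.3] true OR true = true
[1] true AND true AND true = true
[2.3] true OR false = true
[2.4] false OR false = false
[2] true AND true AND true AND false = false
[root] true AND false = false
Overall: false → excluded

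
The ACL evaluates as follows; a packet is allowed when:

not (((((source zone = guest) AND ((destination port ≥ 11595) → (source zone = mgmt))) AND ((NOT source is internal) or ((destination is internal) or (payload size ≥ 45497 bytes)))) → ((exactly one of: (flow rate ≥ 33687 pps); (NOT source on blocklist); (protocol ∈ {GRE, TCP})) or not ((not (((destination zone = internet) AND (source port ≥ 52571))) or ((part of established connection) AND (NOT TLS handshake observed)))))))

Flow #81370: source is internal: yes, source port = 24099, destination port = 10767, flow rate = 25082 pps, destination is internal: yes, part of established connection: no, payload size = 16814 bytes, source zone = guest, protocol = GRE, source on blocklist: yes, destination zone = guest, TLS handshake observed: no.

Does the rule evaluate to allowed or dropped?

Dropped

Atomic conditions:
  source zone = guest: guest == guest is true
  destination port ≥ 11595: 10767 ≥ 11595 is false
  source zone = mgmt: guest == mgmt is false
  NOT source is internal: yes → false
  destination is internal: yes → true
  payload size ≥ 45497 bytes: 16814 ≥ 45497 is false
  flow rate ≥ 33687 pps: 25082 ≥ 33687 is false
  NOT source on blocklist: yes → false
  protocol ∈ {GRE, TCP}: GRE is in the set → true
  destination zone = internet: guest == internet is false
  source port ≥ 52571: 24099 ≥ 52571 is false
  part of established connection: no → false
  NOT TLS handshake observed: no → true
Combine:
[1.1.1.2] false → false (antecedent false ⇒ implication holds) = true
[1.1.1] true AND true = true
[1.1.2.2] true OR false = true
[1.1.2] false OR true = true
[1.1] true AND true = true
[1.2.1] exactly-one(false, false, true) = true
[1.2.2.1.1.1] false AND false = false
[1.2.2.1.1] NOT false = true
[1.2.2.1.2] false AND true = false
[1.2.2.1] true OR false = true
[1.2.2] NOT true = false
[1.2] true OR false = true
[1] true → true = true
[root] NOT true = false
Overall: false → dropped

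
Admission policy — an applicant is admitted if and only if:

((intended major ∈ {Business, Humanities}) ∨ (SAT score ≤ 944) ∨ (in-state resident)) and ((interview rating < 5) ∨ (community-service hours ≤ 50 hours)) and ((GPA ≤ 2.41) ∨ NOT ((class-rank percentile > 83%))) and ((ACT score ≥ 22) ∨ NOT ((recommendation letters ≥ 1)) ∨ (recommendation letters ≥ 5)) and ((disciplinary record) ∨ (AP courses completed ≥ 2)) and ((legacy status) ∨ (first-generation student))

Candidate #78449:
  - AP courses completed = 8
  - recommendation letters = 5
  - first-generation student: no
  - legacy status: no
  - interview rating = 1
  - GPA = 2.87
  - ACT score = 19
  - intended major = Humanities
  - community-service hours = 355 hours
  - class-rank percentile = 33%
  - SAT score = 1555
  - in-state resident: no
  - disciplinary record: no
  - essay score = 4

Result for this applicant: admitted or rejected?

Rejected

Atomic conditions:
  intended major ∈ {Business, Humanities}: Humanities is in the set → true
  SAT score ≤ 944: 1555 ≤ 944 is false
  in-state resident: no → false
  interview rating < 5: 1 < 5 is true
  community-service hours ≤ 50 hours: 355 ≤ 50 is false
  GPA ≤ 2.41: 2.87 ≤ 2.41 is false
  class-rank percentile > 83%: 33 > 83 is false
  ACT score ≥ 22: 19 ≥ 22 is false
  recommendation letters ≥ 1: 5 ≥ 1 is true
  recommendation letters ≥ 5: 5 ≥ 5 is true
  disciplinary record: no → false
  AP courses completed ≥ 2: 8 ≥ 2 is true
  legacy status: no → false
  first-generation student: no → false
Combine:
[1] true OR false OR false = true
[2] true OR false = true
[3.2] NOT false = true
[3] false OR true = true
[4.2] NOT true = false
[4] false OR false OR true = true
[5] false OR true = true
[6] false OR false = false
[root] true AND true AND true AND true AND true AND false = false
Overall: false → rejected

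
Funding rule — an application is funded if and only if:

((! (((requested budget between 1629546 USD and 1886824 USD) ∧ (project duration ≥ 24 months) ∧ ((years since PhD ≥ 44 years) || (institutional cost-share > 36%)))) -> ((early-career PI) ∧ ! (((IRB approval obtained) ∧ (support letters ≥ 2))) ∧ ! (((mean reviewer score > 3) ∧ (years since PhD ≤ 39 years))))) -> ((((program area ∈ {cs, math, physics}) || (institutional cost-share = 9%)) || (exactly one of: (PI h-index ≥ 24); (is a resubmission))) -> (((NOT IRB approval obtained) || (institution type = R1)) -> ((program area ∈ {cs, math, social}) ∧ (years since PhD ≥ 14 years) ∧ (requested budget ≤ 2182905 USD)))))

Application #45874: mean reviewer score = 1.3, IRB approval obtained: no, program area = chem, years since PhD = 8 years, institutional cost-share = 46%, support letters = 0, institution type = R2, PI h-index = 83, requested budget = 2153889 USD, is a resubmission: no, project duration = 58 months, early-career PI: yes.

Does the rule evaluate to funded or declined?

Atomic conditions:
  requested budget between 1629546 USD and 1886824 USD: 2153889 in [1629546, 1886824] is false
  project duration ≥ 24 months: 58 ≥ 24 is true
  years since PhD ≥ 44 years: 8 ≥ 44 is false
  institutional cost-share > 36%: 46 > 36 is true
  early-career PI: yes → true
  IRB approval obtained: no → false
  support letters ≥ 2: 0 ≥ 2 is false
  mean reviewer score > 3: 1.3 > 3 is false
  years since PhD ≤ 39 years: 8 ≤ 39 is true
  program area ∈ {cs, math, physics}: chem is not in the set → false
  institutional cost-share = 9%: 46 == 9 is false
  PI h-index ≥ 24: 83 ≥ 24 is true
  is a resubmission: no → false
  NOT IRB approval obtained: no → true
  institution type = R1: R2 == R1 is false
  program area ∈ {cs, math, social}: chem is not in the set → false
  years since PhD ≥ 14 years: 8 ≥ 14 is false
  requested budget ≤ 2182905 USD: 2153889 ≤ 2182905 is true
Combine:
[1.1.1.3] false OR true = true
[1.1.1] false AND true AND true = false
[1.1] NOT false = true
[1.2.2.1] false AND false = false
[1.2.2] NOT false = true
[1.2.3.1] false AND true = false
[1.2.3] NOT false = true
[1.2] true AND true AND true = true
[1] true → true = true
[2.1.1] false OR false = false
[2.1.2] exactly-one(true, false) = true
[2.1] false OR true = true
[2.2.1] true OR false = true
[2.2.2] false AND false AND true = false
[2.2] true → false = false
[2] true → false = false
[root] true → false = false
Overall: false → declined

Declined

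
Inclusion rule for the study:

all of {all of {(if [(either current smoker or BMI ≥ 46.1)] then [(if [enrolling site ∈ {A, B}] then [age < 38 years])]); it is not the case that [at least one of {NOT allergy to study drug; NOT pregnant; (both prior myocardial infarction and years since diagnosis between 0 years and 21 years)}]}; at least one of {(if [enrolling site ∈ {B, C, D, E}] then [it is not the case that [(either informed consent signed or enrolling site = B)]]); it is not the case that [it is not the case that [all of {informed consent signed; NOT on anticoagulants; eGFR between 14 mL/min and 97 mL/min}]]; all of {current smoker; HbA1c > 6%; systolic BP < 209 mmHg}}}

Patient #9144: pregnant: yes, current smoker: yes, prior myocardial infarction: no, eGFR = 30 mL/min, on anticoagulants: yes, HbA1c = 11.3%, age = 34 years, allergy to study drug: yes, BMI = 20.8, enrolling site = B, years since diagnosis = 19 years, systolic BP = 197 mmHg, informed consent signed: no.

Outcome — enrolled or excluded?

Enrolled

Atomic conditions:
  current smoker: yes → true
  BMI ≥ 46.1: 20.8 ≥ 46.1 is false
  enrolling site ∈ {A, B}: B is in the set → true
  age < 38 years: 34 < 38 is true
  NOT allergy to study drug: yes → false
  NOT pregnant: yes → false
  prior myocardial infarction: no → false
  years since diagnosis between 0 years and 21 years: 19 in [0, 21] is true
  enrolling site ∈ {B, C, D, E}: B is in the set → true
  informed consent signed: no → false
  enrolling site = B: B == B is true
  NOT on anticoagulants: yes → false
  eGFR between 14 mL/min and 97 mL/min: 30 in [14, 97] is true
  HbA1c > 6%: 11.3 > 6 is true
  systolic BP < 209 mmHg: 197 < 209 is true
Combine:
[1.1.1] true OR false = true
[1.1.2] true → true = true
[1.1] true → true = true
[1.2.1.3] false AND true = false
[1.2.1] false OR false OR false = false
[1.2] NOT false = true
[1] true AND true = true
[2.1.2.1] false OR true = true
[2.1.2] NOT true = false
[2.1] true → false = false
[2.2.1.1] false AND false AND true = false
[2.2.1] NOT false = true
[2.2] NOT true = false
[2.3] true AND true AND true = true
[2] false OR false OR true = true
[root] true AND true = true
Overall: true → enrolled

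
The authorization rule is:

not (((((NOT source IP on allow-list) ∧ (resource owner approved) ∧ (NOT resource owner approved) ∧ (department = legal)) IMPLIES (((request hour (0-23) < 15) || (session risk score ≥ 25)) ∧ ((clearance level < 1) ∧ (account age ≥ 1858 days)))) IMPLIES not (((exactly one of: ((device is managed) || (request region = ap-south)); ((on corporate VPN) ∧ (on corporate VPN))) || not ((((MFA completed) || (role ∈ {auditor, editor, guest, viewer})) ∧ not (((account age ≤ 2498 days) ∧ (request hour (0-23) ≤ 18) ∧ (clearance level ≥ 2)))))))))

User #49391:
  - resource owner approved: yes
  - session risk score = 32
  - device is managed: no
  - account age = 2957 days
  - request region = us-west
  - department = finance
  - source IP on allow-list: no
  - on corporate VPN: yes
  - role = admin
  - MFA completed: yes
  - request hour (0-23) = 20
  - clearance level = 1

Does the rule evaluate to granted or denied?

Granted

Atomic conditions:
  NOT source IP on allow-list: no → true
  resource owner approved: yes → true
  NOT resource owner approved: yes → false
  department = legal: finance == legal is false
  request hour (0-23) < 15: 20 < 15 is false
  session risk score ≥ 25: 32 ≥ 25 is true
  clearance level < 1: 1 < 1 is false
  account age ≥ 1858 days: 2957 ≥ 1858 is true
  device is managed: no → false
  request region = ap-south: us-west == ap-south is false
  on corporate VPN: yes → true
  MFA completed: yes → true
  role ∈ {auditor, editor, guest, viewer}: admin is not in the set → false
  account age ≤ 2498 days: 2957 ≤ 2498 is false
  request hour (0-23) ≤ 18: 20 ≤ 18 is false
  clearance level ≥ 2: 1 ≥ 2 is false
Combine:
[1.1.1] true AND true AND false AND false = false
[1.1.2.1] false OR true = true
[1.1.2.2] false AND true = false
[1.1.2] true AND false = false
[1.1] false → false (antecedent false ⇒ implication holds) = true
[1.2.1.1.1] false OR false = false
[1.2.1.1.2] true AND true = true
[1.2.1.1] exactly-one(false, true) = true
[1.2.1.2.1.1] true OR false = true
[1.2.1.2.1.2.1] false AND false AND false = false
[1.2.1.2.1.2] NOT false = true
[1.2.1.2.1] true AND true = true
[1.2.1.2] NOT true = false
[1.2.1] true OR false = true
[1.2] NOT true = false
[1] true → false = false
[root] NOT false = true
Overall: true → granted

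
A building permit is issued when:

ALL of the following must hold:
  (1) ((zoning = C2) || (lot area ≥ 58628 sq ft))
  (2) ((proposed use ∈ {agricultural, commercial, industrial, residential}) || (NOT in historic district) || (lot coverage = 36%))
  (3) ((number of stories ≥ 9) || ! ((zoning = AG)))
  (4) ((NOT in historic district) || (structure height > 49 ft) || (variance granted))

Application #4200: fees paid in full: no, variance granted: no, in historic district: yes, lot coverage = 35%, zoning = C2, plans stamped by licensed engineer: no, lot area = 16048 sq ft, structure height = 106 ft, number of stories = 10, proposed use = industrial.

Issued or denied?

Atomic conditions:
  zoning = C2: C2 == C2 is true
  lot area ≥ 58628 sq ft: 16048 ≥ 58628 is false
  proposed use ∈ {agricultural, commercial, industrial, residential}: industrial is in the set → true
  NOT in historic district: yes → false
  lot coverage = 36%: 35 == 36 is false
  number of stories ≥ 9: 10 ≥ 9 is true
  zoning = AG: C2 == AG is false
  structure height > 49 ft: 106 > 49 is true
  variance granted: no → false
Combine:
[1] true OR false = true
[2] true OR false OR false = true
[3.2] NOT false = true
[3] true OR true = true
[4] false OR true OR false = true
[root] true AND true AND true AND true = true
Overall: true → issued

Issued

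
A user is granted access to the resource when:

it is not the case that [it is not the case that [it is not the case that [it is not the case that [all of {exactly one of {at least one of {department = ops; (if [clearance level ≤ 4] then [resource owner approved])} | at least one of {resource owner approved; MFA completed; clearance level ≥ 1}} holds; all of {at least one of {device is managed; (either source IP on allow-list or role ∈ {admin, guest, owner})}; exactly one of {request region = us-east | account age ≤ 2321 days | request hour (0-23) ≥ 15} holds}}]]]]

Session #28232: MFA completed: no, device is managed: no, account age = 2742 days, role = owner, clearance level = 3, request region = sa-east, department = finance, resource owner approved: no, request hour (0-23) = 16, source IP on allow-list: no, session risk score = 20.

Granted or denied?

Atomic conditions:
  department = ops: finance == ops is false
  clearance level ≤ 4: 3 ≤ 4 is true
  resource owner approved: no → false
  MFA completed: no → false
  clearance level ≥ 1: 3 ≥ 1 is true
  device is managed: no → false
  source IP on allow-list: no → false
  role ∈ {admin, guest, owner}: owner is in the set → true
  request region = us-east: sa-east == us-east is false
  account age ≤ 2321 days: 2742 ≤ 2321 is false
  request hour (0-23) ≥ 15: 16 ≥ 15 is true
Combine:
[1.1.1.1.1.1.2] true → false = false
[1.1.1.1.1.1] false OR false = false
[1.1.1.1.1.2] false OR false OR true = true
[1.1.1.1.1] exactly-one(false, true) = true
[1.1.1.1.2.1.2] false OR true = true
[1.1.1.1.2.1] false OR true = true
[1.1.1.1.2.2] exactly-one(false, false, true) = true
[1.1.1.1.2] true AND true = true
[1.1.1.1] true AND true = true
[1.1.1] NOT true = false
[1.1] NOT false = true
[1] NOT true = false
[root] NOT false = true
Overall: true → granted

Granted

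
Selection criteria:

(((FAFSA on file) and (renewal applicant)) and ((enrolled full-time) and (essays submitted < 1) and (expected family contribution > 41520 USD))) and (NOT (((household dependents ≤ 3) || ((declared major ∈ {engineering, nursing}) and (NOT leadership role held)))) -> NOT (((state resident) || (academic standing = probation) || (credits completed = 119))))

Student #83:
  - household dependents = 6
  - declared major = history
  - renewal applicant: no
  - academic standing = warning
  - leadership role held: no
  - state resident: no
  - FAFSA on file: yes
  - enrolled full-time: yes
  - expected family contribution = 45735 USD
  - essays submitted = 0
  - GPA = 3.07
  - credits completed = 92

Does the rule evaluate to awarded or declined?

Declined

Atomic conditions:
  FAFSA on file: yes → true
  renewal applicant: no → false
  enrolled full-time: yes → true
  essays submitted < 1: 0 < 1 is true
  expected family contribution > 41520 USD: 45735 > 41520 is true
  household dependents ≤ 3: 6 ≤ 3 is false
  declared major ∈ {engineering, nursing}: history is not in the set → false
  NOT leadership role held: no → true
  state resident: no → false
  academic standing = probation: warning == probation is false
  credits completed = 119: 92 == 119 is false
Combine:
[1.1] true AND false = false
[1.2] true AND true AND true = true
[1] false AND true = false
[2.1.1.2] false AND true = false
[2.1.1] false OR false = false
[2.1] NOT false = true
[2.2.1] false OR false OR false = false
[2.2] NOT false = true
[2] true → true = true
[root] false AND true = false
Overall: false → declined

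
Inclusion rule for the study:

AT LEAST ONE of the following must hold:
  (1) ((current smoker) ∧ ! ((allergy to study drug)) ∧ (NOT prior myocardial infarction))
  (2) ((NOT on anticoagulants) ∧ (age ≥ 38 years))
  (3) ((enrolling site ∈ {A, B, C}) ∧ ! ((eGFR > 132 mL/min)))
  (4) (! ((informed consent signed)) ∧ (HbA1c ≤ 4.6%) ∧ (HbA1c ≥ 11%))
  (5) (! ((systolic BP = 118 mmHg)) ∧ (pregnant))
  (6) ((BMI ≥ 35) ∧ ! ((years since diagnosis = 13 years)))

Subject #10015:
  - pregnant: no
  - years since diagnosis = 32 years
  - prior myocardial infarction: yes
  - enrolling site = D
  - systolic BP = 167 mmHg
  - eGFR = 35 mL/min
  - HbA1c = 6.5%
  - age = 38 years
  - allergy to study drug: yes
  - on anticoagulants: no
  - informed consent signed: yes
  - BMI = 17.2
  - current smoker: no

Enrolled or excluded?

Atomic conditions:
  current smoker: no → false
  allergy to study drug: yes → true
  NOT prior myocardial infarction: yes → false
  NOT on anticoagulants: no → true
  age ≥ 38 years: 38 ≥ 38 is true
  enrolling site ∈ {A, B, C}: D is not in the set → false
  eGFR > 132 mL/min: 35 > 132 is false
  informed consent signed: yes → true
  HbA1c ≤ 4.6%: 6.5 ≤ 4.6 is false
  HbA1c ≥ 11%: 6.5 ≥ 11 is false
  systolic BP = 118 mmHg: 167 == 118 is false
  pregnant: no → false
  BMI ≥ 35: 17.2 ≥ 35 is false
  years since diagnosis = 13 years: 32 == 13 is false
Combine:
[1.2] NOT true = false
[1] false AND false AND false = false
[2] true AND true = true
[3.2] NOT false = true
[3] false AND true = false
[4.1] NOT true = false
[4] false AND false AND false = false
[5.1] NOT false = true
[5] true AND false = false
[6.2] NOT false = true
[6] false AND true = false
[root] false OR true OR false OR false OR false OR false = true
Overall: true → enrolled

Enrolled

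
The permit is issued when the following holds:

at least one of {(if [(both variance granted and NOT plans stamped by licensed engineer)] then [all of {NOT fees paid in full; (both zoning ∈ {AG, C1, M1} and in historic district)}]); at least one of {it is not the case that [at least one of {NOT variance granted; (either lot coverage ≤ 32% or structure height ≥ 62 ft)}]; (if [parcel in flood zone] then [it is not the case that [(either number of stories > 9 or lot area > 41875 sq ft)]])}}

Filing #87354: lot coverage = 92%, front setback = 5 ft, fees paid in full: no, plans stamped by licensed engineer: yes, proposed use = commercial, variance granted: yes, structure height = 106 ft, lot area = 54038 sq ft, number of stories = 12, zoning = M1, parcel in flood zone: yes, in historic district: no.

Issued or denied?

Atomic conditions:
  variance granted: yes → true
  NOT plans stamped by licensed engineer: yes → false
  NOT fees paid in full: no → true
  zoning ∈ {AG, C1, M1}: M1 is in the set → true
  in historic district: no → false
  NOT variance granted: yes → false
  lot coverage ≤ 32%: 92 ≤ 32 is false
  structure height ≥ 62 ft: 106 ≥ 62 is true
  parcel in flood zone: yes → true
  number of stories > 9: 12 > 9 is true
  lot area > 41875 sq ft: 54038 > 41875 is true
Combine:
[1.1] true AND false = false
[1.2.2] true AND false = false
[1.2] true AND false = false
[1] false → false (antecedent false ⇒ implication holds) = true
[2.1.1.2] false OR true = true
[2.1.1] false OR true = true
[2.1] NOT true = false
[2.2.2.1] true OR true = true
[2.2.2] NOT true = false
[2.2] true → false = false
[2] false OR false = false
[root] true OR false = true
Overall: true → issued

Issued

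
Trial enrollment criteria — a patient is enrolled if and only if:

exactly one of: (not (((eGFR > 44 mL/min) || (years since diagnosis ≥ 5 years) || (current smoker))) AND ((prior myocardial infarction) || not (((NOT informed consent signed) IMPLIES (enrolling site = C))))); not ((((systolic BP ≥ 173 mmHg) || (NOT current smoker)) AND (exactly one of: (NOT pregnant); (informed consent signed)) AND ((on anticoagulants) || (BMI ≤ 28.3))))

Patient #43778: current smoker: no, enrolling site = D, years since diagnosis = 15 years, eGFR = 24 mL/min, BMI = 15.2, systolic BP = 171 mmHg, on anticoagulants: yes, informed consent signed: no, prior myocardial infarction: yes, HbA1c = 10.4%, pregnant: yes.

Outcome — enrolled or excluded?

Enrolled

Atomic conditions:
  eGFR > 44 mL/min: 24 > 44 is false
  years since diagnosis ≥ 5 years: 15 ≥ 5 is true
  current smoker: no → false
  prior myocardial infarction: yes → true
  NOT informed consent signed: no → true
  enrolling site = C: D == C is false
  systolic BP ≥ 173 mmHg: 171 ≥ 173 is false
  NOT current smoker: no → true
  NOT pregnant: yes → false
  informed consent signed: no → false
  on anticoagulants: yes → true
  BMI ≤ 28.3: 15.2 ≤ 28.3 is true
Combine:
[1.1.1] false OR true OR false = true
[1.1] NOT true = false
[1.2.2.1] true → false = false
[1.2.2] NOT false = true
[1.2] true OR true = true
[1] false AND true = false
[2.1.1] false OR true = true
[2.1.2] exactly-one(false, false) = false
[2.1.3] true OR true = true
[2.1] true AND false AND true = false
[2] NOT false = true
[root] exactly-one(false, true) = true
Overall: true → enrolled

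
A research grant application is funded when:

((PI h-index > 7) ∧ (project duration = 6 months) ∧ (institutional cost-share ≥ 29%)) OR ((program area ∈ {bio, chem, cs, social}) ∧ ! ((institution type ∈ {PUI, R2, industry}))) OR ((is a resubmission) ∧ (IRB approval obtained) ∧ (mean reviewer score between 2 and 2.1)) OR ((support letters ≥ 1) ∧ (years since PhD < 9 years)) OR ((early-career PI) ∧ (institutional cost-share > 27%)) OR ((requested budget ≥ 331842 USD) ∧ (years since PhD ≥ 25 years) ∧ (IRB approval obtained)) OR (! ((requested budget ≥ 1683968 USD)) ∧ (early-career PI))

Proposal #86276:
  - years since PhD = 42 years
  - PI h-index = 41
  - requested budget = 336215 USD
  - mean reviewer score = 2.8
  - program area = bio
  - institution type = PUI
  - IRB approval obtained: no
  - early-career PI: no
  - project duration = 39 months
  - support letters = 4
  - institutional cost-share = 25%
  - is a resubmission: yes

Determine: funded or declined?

Declined

Atomic conditions:
  PI h-index > 7: 41 > 7 is true
  project duration = 6 months: 39 == 6 is false
  institutional cost-share ≥ 29%: 25 ≥ 29 is false
  program area ∈ {bio, chem, cs, social}: bio is in the set → true
  institution type ∈ {PUI, R2, industry}: PUI is in the set → true
  is a resubmission: yes → true
  IRB approval obtained: no → false
  mean reviewer score between 2 and 2.1: 2.8 in [2, 2.1] is false
  support letters ≥ 1: 4 ≥ 1 is true
  years since PhD < 9 years: 42 < 9 is false
  early-career PI: no → false
  institutional cost-share > 27%: 25 > 27 is false
  requested budget ≥ 331842 USD: 336215 ≥ 331842 is true
  years since PhD ≥ 25 years: 42 ≥ 25 is true
  requested budget ≥ 1683968 USD: 336215 ≥ 1683968 is false
Combine:
[1] true AND false AND false = false
[2.2] NOT true = false
[2] true AND false = false
[3] true AND false AND false = false
[4] true AND false = false
[5] false AND false = false
[6] true AND true AND false = false
[7.1] NOT false = true
[7] true AND false = false
[root] false OR false OR false OR false OR false OR false OR false = false
Overall: false → declined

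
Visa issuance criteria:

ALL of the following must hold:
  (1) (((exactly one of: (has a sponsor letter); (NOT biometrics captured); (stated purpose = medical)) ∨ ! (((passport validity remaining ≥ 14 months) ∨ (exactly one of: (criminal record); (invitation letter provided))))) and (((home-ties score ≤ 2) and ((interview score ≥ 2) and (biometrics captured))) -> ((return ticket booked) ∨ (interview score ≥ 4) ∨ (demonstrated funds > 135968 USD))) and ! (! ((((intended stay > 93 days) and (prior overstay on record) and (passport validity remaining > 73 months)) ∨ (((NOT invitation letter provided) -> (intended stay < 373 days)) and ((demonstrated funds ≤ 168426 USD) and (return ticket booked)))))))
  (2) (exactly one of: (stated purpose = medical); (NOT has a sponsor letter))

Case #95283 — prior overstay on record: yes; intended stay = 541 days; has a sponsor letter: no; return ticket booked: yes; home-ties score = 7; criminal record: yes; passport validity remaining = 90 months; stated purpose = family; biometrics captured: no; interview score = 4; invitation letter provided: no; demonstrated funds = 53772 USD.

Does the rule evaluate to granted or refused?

Granted

Atomic conditions:
  has a sponsor letter: no → false
  NOT biometrics captured: no → true
  stated purpose = medical: family == medical is false
  passport validity remaining ≥ 14 months: 90 ≥ 14 is true
  criminal record: yes → true
  invitation letter provided: no → false
  home-ties score ≤ 2: 7 ≤ 2 is false
  interview score ≥ 2: 4 ≥ 2 is true
  biometrics captured: no → false
  return ticket booked: yes → true
  interview score ≥ 4: 4 ≥ 4 is true
  demonstrated funds > 135968 USD: 53772 > 135968 is false
  intended stay > 93 days: 541 > 93 is true
  prior overstay on record: yes → true
  passport validity remaining > 73 months: 90 > 73 is true
  NOT invitation letter provided: no → true
  intended stay < 373 days: 541 < 373 is false
  demonstrated funds ≤ 168426 USD: 53772 ≤ 168426 is true
  NOT has a sponsor letter: no → true
Combine:
[1.1.1] exactly-one(false, true, false) = true
[1.1.2.1.2] exactly-one(true, false) = true
[1.1.2.1] true OR true = true
[1.1.2] NOT true = false
[1.1] true OR false = true
[1.2.1.2] true AND false = false
[1.2.1] false AND false = false
[1.2.2] true OR true OR false = true
[1.2] false → true (antecedent false ⇒ implication holds) = true
[1.3.1.1.1] true AND true AND true = true
[1.3.1.1.2.1] true → false = false
[1.3.1.1.2.2] true AND true = true
[1.3.1.1.2] false AND true = false
[1.3.1.1] true OR false = true
[1.3.1] NOT true = false
[1.3] NOT false = true
[1] true AND true AND true = true
[2] exactly-one(false, true) = true
[root] true AND true = true
Overall: true → granted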